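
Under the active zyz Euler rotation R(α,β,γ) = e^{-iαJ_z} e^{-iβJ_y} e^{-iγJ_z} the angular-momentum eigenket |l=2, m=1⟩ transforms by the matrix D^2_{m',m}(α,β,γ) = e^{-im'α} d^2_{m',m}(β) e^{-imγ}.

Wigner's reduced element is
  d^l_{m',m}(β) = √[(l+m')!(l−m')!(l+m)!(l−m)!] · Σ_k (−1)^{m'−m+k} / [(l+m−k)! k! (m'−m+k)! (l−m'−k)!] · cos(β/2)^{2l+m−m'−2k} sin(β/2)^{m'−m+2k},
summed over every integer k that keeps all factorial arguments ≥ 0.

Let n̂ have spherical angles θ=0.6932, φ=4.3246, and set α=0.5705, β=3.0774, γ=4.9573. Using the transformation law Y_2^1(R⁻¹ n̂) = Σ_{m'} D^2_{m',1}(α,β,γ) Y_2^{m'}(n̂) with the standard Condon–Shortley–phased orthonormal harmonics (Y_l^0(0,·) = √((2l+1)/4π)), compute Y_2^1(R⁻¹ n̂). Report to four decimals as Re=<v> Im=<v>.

Re=0.2915 Im=0.2285

Need the full column D^2_{m',1} for m'=−2..2 at α=0.5705, β=3.0774, γ=4.9573.
cos(β/2)=0.032091, sin(β/2)=0.999485
d^2_{-2,1}: single k=3 term ⇒ +0.064083;  D = -0.050041+0.040030i
d^2_{-1,1}: k∈[2..3] ⇒ +0.003086 -0.997941 = -0.994855;  D = +0.318221-0.942588i
d^2_{0,1}: k∈[1..2] ⇒ +0.000081 -0.078485 = -0.078404;  D = -0.019011-0.076064i
d^2_{1,1}: k∈[0..1] ⇒ +0.000001 -0.003086 = -0.003085;  D = -0.002246-0.002115i
d^2_{2,1}: single k=0 term ⇒ -0.000066;  D = -0.000065-0.000012i
Y_2^{m'}(θ=0.6932,φ=4.3246) and Σ D·Y over m':
  (-0.0500+0.0400i)·(-0.1126-0.1104i)  (+0.3182-0.9426i)·(-0.1436+0.3515i)  (-0.0190-0.0761i)·(+0.2444+0.0000i)  (-0.0022-0.0021i)·(+0.1436+0.3515i)  (-0.0001-0.0000i)·(-0.1126+0.1104i)
Y_2^1(R⁻¹ n̂) = +0.291493+0.228537i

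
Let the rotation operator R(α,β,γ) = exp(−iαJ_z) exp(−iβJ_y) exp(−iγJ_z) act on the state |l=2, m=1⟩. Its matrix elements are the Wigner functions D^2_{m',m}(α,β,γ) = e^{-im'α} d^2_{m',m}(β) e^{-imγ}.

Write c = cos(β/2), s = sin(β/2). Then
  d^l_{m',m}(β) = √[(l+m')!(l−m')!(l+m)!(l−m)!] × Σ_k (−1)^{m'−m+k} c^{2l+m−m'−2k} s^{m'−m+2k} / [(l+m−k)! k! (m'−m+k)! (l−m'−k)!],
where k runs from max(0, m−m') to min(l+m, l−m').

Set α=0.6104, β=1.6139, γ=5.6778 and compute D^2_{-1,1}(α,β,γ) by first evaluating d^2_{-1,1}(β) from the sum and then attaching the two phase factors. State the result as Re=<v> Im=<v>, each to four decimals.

D^2_{-1,1}(0.6104,1.6139,5.6778) = e^{-i·-1·0.6104}·d^2_{-1,1}(1.6139)·e^{-i·1·5.6778}. Compute d first:
c=cos(1.6139/2)=0.691704, s=sin(1.6139/2)=0.722181; N=√[1·6·6·1]=6.000000
Admissible k: 2..3 (factorial args all ≥0)
  k=2: (−1)^0·6.0000/(2)·0.6917^2·0.7222^2 = +0.748607
  k=3: (−1)^1·6.0000/(6)·0.6917^0·0.7222^4 = -0.272009
d^2_{-1,1}(1.6139) = +0.748607 -0.272009 = +0.476598
Phases: e^{-i·(-1)·0.6104}=+0.819419+0.573195i, e^{-i·(1)·5.6778}=+0.822283+0.569079i ⇒ D=+0.165666+0.446879i

Re=0.1657 Im=0.4469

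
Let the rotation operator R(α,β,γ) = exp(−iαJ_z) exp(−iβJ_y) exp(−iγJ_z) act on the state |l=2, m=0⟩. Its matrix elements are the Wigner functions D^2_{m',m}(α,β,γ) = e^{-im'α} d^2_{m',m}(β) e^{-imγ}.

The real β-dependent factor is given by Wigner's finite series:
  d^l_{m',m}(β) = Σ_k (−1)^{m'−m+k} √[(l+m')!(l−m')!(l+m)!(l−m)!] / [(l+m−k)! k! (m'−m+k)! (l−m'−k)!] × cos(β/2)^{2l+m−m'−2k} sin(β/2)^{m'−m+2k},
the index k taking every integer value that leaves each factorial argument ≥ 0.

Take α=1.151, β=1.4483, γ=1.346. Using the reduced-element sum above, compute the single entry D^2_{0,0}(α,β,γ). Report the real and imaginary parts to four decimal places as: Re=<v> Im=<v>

Re=-0.4776 Im=0.0000

Split into d^2_{0,0}(β=1.4483) × two z-phases.
c=cos(1.4483/2)=0.749063, s=sin(1.4483/2)=0.662499; N=√[2·2·2·2]=4.000000
Admissible k: 0..2 (factorial args all ≥0)
  k=0: (−1)^0·4.0000/(4)·0.7491^4·0.6625^0 = +0.314828
  k=1: (−1)^1·4.0000/(1)·0.7491^2·0.6625^2 = -0.985070
  k=2: (−1)^2·4.0000/(4)·0.7491^0·0.6625^4 = +0.192638
d^2_{0,0}(1.4483) = +0.314828 -0.985070 +0.192638 = -0.477604
Phases: e^{-i·(0)·1.151}=+1.000000+0.000000i, e^{-i·(0)·1.346}=+1.000000+0.000000i ⇒ D=-0.477604+0.000000i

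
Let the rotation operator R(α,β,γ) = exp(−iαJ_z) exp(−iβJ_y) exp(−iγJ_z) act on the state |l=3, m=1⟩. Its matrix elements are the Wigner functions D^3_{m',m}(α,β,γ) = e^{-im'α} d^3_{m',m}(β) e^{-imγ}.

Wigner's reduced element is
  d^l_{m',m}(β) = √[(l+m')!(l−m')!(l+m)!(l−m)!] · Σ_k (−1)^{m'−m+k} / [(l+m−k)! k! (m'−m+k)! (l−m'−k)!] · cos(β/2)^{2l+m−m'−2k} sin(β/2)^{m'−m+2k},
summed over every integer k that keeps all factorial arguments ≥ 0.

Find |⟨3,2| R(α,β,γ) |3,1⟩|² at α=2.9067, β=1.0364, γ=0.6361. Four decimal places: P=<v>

P=0.0735

Split into d^3_{2,1}(β=1.0364) × two z-phases.
With c≡cos(β/2)=0.868712 and s≡sin(β/2)=0.495317, N=[120·1·24·2]^{1/2}=75.894664
k: max(0,(1)−(2))=0 … min(3+(1),3−(2))=1
  k=0: (−1)^1·75.8947/(24)·0.8687^5·0.4953^1 = -0.774931
  k=1: (−1)^2·75.8947/(12)·0.8687^3·0.4953^3 = +0.503858
d^3_{2,1}(1.0364) = -0.774931 +0.503858 = -0.271073
|D^3_{2,1}|² = |d^3_{2,1}(β)|² = (-0.271073)² = 0.073481 (the z-rotation phases have unit modulus)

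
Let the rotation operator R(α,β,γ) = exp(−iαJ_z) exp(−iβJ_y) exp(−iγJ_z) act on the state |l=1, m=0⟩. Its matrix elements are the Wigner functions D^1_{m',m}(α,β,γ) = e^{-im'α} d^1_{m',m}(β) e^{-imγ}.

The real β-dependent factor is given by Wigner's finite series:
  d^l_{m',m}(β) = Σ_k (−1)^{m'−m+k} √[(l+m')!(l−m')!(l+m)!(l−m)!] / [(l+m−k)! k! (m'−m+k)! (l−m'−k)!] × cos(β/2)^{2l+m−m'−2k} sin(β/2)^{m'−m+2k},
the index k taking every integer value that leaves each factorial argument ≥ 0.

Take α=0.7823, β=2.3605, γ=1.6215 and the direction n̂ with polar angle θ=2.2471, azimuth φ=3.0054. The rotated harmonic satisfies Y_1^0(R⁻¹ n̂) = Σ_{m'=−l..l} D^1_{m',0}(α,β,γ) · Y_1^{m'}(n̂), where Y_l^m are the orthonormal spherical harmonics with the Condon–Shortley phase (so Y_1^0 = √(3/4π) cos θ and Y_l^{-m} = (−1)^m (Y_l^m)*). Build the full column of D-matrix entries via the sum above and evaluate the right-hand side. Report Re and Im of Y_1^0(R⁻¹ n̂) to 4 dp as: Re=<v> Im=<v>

Re=0.0543 Im=0.0000

Need the full column D^1_{m',0} for m'=−1..1 at α=0.7823, β=2.3605, γ=1.6215.
cos(β/2)=0.380694, sin(β/2)=0.924701
d^1_{-1,0}: single k=1 term ⇒ +0.497843;  D = +0.353117+0.350936i
d^1_{0,0}: k∈[0..1] ⇒ +0.144928 -0.855072 = -0.710145;  D = -0.710145+0.000000i
d^1_{1,0}: single k=0 term ⇒ -0.497843;  D = -0.353117+0.350936i
Y_1^{m'}(θ=2.2471,φ=3.0054) and Σ D·Y over m':
  (+0.3531+0.3509i)·(-0.2670-0.0366i)  (-0.7101+0.0000i)·(-0.3058+0.0000i)  (-0.3531+0.3509i)·(+0.2670-0.0366i)
Y_1^0(R⁻¹ n̂) = +0.054325+0.000000i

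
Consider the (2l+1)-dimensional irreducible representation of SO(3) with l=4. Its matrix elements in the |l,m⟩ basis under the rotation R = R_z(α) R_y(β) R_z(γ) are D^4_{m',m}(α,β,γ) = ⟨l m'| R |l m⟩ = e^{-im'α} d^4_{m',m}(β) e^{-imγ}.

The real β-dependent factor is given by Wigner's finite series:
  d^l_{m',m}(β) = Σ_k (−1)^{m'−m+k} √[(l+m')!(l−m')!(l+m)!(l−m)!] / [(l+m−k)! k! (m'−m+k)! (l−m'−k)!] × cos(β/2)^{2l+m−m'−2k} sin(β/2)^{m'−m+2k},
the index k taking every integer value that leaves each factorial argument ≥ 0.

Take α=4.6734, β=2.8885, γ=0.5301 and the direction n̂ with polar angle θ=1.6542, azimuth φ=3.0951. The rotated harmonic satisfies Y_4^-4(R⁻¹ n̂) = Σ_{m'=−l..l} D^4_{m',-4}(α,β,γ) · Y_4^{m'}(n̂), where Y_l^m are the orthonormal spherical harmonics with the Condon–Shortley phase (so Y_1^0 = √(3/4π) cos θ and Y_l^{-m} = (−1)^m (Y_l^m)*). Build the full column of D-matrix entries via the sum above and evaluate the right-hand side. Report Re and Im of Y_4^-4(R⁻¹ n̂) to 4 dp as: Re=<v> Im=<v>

Need the full column D^4_{m',-4} for m'=−4..4 at α=4.6734, β=2.8885, γ=0.5301.
cos(β/2)=0.126209, sin(β/2)=0.992004
d^4_{-4,-4}: single k=0 term ⇒ +0.000000;  D = -0.000000+0.000000i
d^4_{-3,-4}: single k=0 term ⇒ -0.000001;  D = +0.000001+0.000001i
d^4_{-2,-4}: single k=0 term ⇒ +0.000021;  D = +0.000010-0.000019i
d^4_{-1,-4}: single k=0 term ⇒ -0.000234;  D = -0.000204-0.000114i
d^4_{0,-4}: single k=0 term ⇒ +0.002056;  D = -0.001074+0.001753i
d^4_{1,-4}: single k=0 term ⇒ -0.014452;  D = +0.012020+0.008024i
d^4_{2,-4}: single k=0 term ⇒ +0.080323;  D = +0.047165-0.065017i
d^4_{3,-4}: single k=0 term ⇒ -0.337464;  D = -0.265229-0.208652i
d^4_{4,-4}: single k=0 term ⇒ +0.937792;  D = -0.608120+0.713893i
Y_4^{m'}(θ=1.6542,φ=3.0951) and Σ D·Y over m':
  (-0.0000+0.0000i)·(+0.4289+0.0807i)  (+0.0000+0.0000i)·(+0.1022+0.0143i)  (+0.0000-0.0000i)·(-0.3147-0.0293i)  (-0.0002-0.0001i)·(-0.1158-0.0054i)  (-0.0011+0.0018i)·(+0.2955+0.0000i)  (+0.0120+0.0080i)·(+0.1158-0.0054i)  (+0.0472-0.0650i)·(-0.3147+0.0293i)  (-0.2652-0.2087i)·(-0.1022+0.0143i)  (-0.6081+0.7139i)·(+0.4289-0.0807i)
Y_4^-4(R⁻¹ n̂) = -0.184910+0.396014i

Re=-0.1849 Im=0.3960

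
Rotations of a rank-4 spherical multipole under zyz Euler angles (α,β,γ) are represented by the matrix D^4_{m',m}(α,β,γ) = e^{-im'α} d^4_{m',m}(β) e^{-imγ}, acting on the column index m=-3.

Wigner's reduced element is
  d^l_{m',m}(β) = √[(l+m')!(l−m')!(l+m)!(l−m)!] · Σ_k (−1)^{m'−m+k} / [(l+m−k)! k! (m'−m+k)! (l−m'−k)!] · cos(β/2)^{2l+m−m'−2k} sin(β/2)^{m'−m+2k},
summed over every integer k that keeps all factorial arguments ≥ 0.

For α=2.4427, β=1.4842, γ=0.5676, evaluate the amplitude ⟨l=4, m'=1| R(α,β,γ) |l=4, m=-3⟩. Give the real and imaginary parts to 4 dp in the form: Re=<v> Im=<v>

Split into d^4_{1,-3}(β=1.4842) × two z-phases.
With c≡cos(β/2)=0.737051 and s≡sin(β/2)=0.675837, N=[120·6·1·5040]^{1/2}=1904.940944
k: max(0,(-3)−(1))=0 … min(4+(-3),4−(1))=1
  k=0: (−1)^4·1904.9409/(144)·0.7371^4·0.6758^4 = +0.814474
  k=1: (−1)^5·1904.9409/(240)·0.7371^2·0.6758^6 = -0.410883
d^4_{1,-3}(1.4842) = +0.814474 -0.410883 = +0.403592
Attach z-rotation phases: D = e^{-i(1)(2.4427)}·(+0.403592)·e^{-i(-3)(0.5676)} = +0.298067-0.272107i

Re=0.2981 Im=-0.2721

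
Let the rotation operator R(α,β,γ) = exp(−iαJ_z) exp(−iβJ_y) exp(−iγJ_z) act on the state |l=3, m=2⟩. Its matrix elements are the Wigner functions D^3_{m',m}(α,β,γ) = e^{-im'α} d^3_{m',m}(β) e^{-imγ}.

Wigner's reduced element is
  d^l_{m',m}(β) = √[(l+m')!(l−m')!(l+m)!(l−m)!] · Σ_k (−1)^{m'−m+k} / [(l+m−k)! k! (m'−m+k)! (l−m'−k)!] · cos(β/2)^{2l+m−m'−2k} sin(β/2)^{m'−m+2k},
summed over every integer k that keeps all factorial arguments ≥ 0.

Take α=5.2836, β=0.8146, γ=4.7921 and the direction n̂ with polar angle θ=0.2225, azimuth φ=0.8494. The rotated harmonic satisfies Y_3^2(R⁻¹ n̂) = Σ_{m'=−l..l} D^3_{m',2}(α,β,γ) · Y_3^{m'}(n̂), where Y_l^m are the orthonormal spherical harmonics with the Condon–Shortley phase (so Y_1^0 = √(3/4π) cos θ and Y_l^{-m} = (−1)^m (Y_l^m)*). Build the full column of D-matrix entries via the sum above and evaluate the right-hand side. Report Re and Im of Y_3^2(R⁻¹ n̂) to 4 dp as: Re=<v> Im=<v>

Need the full column D^3_{m',2} for m'=−3..3 at α=5.2836, β=0.8146, γ=4.7921.
cos(β/2)=0.918194, sin(β/2)=0.396132
d^3_{-3,2}: single k=5 term ⇒ +0.021939;  D = +0.021936-0.000364i
d^3_{-2,2}: k∈[4..5] ⇒ +0.103800 -0.003864 = +0.099936;  D = +0.055417+0.083163i
d^3_{-1,2}: k∈[3..4] ⇒ +0.304335 -0.028323 = +0.276012;  D = -0.110474+0.252939i
d^3_{0,2}: k∈[2..3] ⇒ +0.610910 -0.113707 = +0.497203;  D = -0.490898+0.078930i
d^3_{1,2}: k∈[1..2] ⇒ +0.817544 -0.304335 = +0.513209;  D = -0.342486-0.382214i
d^3_{2,2}: k∈[0..1] ⇒ +0.599247 -0.557682 = +0.041565;  D = +0.011045-0.040071i
d^3_{3,2}: single k=0 term ⇒ -0.633267;  D = -0.604559+0.188509i
Y_3^{m'}(θ=0.2225,φ=0.8494) and Σ D·Y over m':
  (+0.0219-0.0004i)·(-0.0037-0.0025i)  (+0.0554+0.0832i)·(-0.0062-0.0481i)  (-0.1105+0.2529i)·(+0.1769-0.2012i)  (-0.4909+0.0789i)·(+0.6393+0.0000i)  (-0.3425-0.3822i)·(-0.1769-0.2012i)  (+0.0110-0.0401i)·(-0.0062+0.0481i)  (-0.6046+0.1885i)·(+0.0037-0.0025i)
Y_3^2(R⁻¹ n̂) = -0.295140+0.253718i

Re=-0.2951 Im=0.2537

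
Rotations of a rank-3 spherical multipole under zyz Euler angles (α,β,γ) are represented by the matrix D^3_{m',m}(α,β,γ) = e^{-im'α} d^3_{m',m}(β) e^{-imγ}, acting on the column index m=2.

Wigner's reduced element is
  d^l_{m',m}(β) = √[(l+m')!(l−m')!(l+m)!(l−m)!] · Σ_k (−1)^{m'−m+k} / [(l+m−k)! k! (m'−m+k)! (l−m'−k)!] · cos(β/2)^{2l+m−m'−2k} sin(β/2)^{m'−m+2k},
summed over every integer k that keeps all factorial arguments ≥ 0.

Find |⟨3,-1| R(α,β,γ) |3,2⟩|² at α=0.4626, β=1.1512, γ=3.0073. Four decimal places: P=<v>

P=0.2260

D^3_{-1,2}(0.4626,1.1512,3.0073) = e^{-i·-1·0.4626}·d^3_{-1,2}(1.1512)·e^{-i·2·3.0073}. Compute d first:
With c≡cos(β/2)=0.838866 and s≡sin(β/2)=0.544338, N=[2·24·120·1]^{1/2}=75.894664
Admissible k: 3..4 (factorial args all ≥0)
  k=3: (−1)^0·75.8947/(12)·0.8389^3·0.5443^3 = +0.602163
  k=4: (−1)^1·75.8947/(24)·0.8389^1·0.5443^5 = -0.126776
d^3_{-1,2}(1.1512) = +0.602163 -0.126776 = +0.475387
|D^3_{-1,2}|² = |d^3_{-1,2}(β)|² = (+0.475387)² = 0.225993 (the z-rotation phases have unit modulus)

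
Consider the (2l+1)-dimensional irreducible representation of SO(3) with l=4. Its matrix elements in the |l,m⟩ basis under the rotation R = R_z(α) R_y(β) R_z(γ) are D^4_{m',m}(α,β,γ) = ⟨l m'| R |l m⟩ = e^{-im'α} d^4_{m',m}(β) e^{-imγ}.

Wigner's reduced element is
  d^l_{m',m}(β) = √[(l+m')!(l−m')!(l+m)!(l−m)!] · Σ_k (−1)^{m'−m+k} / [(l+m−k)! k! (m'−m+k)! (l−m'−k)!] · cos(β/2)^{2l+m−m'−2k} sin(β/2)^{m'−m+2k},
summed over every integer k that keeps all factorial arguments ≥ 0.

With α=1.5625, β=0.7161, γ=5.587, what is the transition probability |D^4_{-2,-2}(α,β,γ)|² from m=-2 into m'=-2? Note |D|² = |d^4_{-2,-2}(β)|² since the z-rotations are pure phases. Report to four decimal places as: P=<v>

First d^4_{-2,-2}(β=0.7161), then the phase factors e^{-i(-2)α} and e^{-i(-2)γ}:
c=cos(0.7161/2)=0.936582, s=sin(0.7161/2)=0.350449; N=√[2·720·2·720]=1440.000000
k: max(0,(-2)−(-2))=0 … min(4+(-2),4−(-2))=2
  k=0: (−1)^0·1440.0000/(1440)·0.9366^8·0.3504^0 = +0.592061
  k=1: (−1)^1·1440.0000/(120)·0.9366^6·0.3504^2 = -0.994729
  k=2: (−1)^2·1440.0000/(96)·0.9366^4·0.3504^4 = +0.174089
d^4_{-2,-2}(0.7161) = +0.592061 -0.994729 +0.174089 = -0.228579
|D^4_{-2,-2}|² = |d^4_{-2,-2}(β)|² = (-0.228579)² = 0.052248 (the z-rotation phases have unit modulus)

P=0.0522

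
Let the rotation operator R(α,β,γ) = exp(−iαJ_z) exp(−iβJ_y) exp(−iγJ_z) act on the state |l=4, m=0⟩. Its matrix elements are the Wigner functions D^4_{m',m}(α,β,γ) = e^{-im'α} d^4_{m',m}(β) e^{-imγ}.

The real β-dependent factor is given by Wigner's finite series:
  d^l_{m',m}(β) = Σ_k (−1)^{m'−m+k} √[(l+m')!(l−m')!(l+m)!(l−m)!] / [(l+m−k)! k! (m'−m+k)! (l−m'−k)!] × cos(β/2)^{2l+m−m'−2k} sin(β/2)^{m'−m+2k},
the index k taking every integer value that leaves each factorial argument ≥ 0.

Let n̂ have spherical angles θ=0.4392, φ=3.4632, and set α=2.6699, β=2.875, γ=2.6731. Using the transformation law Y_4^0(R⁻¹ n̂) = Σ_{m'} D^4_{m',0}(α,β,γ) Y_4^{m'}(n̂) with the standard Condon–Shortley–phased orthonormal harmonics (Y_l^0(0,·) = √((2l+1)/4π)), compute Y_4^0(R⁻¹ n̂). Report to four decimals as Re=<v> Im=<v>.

Need the full column D^4_{m',0} for m'=−4..4 at α=2.6699, β=2.875, γ=2.6731.
cos(β/2)=0.132902, sin(β/2)=0.991129
d^4_{-4,0}: single k=4 term ⇒ +0.002519;  D = -0.000783-0.002394i
d^4_{-3,0}: k∈[3..4] ⇒ +0.000478 -0.026565 = -0.026087;  D = +0.004046-0.025772i
d^4_{-2,0}: k∈[2..4] ⇒ +0.000051 -0.007616 +0.158842 = +0.151277;  D = +0.088807-0.122467i
d^4_{-1,0}: k∈[1..4] ⇒ +0.000003 -0.001083 +0.060244 -0.558416 = -0.499253;  D = +0.444735-0.226858i
d^4_{0,0}: k∈[0..4] ⇒ +0.000000 -0.000087 +0.010838 -0.267895 +0.931198 = +0.674055;  D = +0.674055+0.000000i
d^4_{1,0}: k∈[0..3] ⇒ -0.000003 +0.001083 -0.060244 +0.558416 = +0.499253;  D = -0.444735-0.226858i
d^4_{2,0}: k∈[0..2] ⇒ +0.000051 -0.007616 +0.158842 = +0.151277;  D = +0.088807+0.122467i
d^4_{3,0}: k∈[0..1] ⇒ -0.000478 +0.026565 = +0.026087;  D = -0.004046-0.025772i
d^4_{4,0}: single k=0 term ⇒ +0.002519;  D = -0.000783+0.002394i
Y_4^{m'}(θ=0.4392,φ=3.4632) and Σ D·Y over m':
  (-0.0008-0.0024i)·(+0.0041-0.0139i)  (+0.0040-0.0258i)·(-0.0496+0.0716i)  (+0.0888-0.1225i)·(+0.2291-0.1717i)  (+0.4447-0.2269i)·(-0.4723+0.1574i)  (+0.6741+0.0000i)·(+0.2022+0.0000i)  (-0.4447-0.2269i)·(+0.4723+0.1574i)  (+0.0888+0.1225i)·(+0.2291+0.1717i)  (-0.0040-0.0258i)·(+0.0496+0.0716i)  (-0.0008+0.0024i)·(+0.0041+0.0139i)
Y_4^0(R⁻¹ n̂) = -0.210543-0.000000i

Re=-0.2105 Im=0.0000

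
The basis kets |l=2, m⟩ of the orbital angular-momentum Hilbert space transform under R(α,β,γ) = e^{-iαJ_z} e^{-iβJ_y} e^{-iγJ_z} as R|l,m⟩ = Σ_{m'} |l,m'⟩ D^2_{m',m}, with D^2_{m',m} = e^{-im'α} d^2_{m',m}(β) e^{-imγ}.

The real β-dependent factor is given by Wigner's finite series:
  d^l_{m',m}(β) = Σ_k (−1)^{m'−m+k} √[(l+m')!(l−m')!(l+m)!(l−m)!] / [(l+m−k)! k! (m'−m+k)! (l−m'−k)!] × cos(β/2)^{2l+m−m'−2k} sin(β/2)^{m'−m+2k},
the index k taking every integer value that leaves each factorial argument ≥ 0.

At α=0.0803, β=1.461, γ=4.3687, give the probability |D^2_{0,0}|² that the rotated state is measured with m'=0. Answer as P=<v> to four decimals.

D^2_{0,0}(0.0803,1.461,4.3687) = e^{-i·0·0.0803}·d^2_{0,0}(1.461)·e^{-i·0·4.3687}. Compute d first:
c=cos(1.461/2)=0.744841, s=sin(1.461/2)=0.667242; N=√[2·2·2·2]=4.000000
k: max(0,(0)−(0))=0 … min(2+(0),2−(0))=2
  k=0: (−1)^0·4.0000/(4)·0.7448^4·0.6672^0 = +0.307790
  k=1: (−1)^1·4.0000/(1)·0.7448^2·0.6672^2 = -0.987993
  k=2: (−1)^2·4.0000/(4)·0.7448^0·0.6672^4 = +0.198214
d^2_{0,0}(1.461) = +0.307790 -0.987993 +0.198214 = -0.481990
|D^2_{0,0}|² = |d^2_{0,0}(β)|² = (-0.481990)² = 0.232314 (the z-rotation phases have unit modulus)

P=0.2323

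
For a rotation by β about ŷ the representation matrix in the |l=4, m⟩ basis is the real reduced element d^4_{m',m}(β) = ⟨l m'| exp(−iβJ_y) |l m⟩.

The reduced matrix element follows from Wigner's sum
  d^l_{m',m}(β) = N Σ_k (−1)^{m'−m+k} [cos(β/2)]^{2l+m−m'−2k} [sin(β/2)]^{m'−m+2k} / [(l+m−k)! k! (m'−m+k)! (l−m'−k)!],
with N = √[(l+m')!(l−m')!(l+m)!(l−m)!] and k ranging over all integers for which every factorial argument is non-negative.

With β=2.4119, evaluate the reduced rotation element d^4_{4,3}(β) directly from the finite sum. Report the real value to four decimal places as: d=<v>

d^4_{4,3}(β=2.4119) via Wigner's sum:
Half-angle: c=0.356806, s=0.934179. N=√(40320·1·5040·1)=14255.272709
The bounds max(0,m−m')=0 and min(l+m,l−m')=0 give 1 term
  k=0: (−1)^1·14255.2727/(5040)·0.3568^7·0.9342^1 = -0.001945
d^4_{4,3}(2.4119) = -0.001945

d=-0.0019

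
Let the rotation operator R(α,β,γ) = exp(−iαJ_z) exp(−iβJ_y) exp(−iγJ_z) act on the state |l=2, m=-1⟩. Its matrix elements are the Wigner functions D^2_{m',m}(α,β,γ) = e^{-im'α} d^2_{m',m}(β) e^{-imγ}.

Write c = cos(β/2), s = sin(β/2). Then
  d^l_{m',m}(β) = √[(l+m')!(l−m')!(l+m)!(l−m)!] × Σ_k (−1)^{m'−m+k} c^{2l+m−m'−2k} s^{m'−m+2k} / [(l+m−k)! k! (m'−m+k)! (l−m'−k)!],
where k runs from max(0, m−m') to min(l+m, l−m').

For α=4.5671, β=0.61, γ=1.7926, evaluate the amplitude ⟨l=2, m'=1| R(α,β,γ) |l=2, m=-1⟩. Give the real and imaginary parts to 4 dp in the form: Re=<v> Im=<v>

Re=-0.2221 Im=-0.0854

Split into d^2_{1,-1}(β=0.61) × two z-phases.
Half-angle: c=0.953847, s=0.300293. N=√(6·1·1·6)=6.000000
k: max(0,(-1)−(1))=0 … min(2+(-1),2−(1))=1
  k=0: (−1)^2·6.0000/(2)·0.9538^2·0.3003^2 = +0.246133
  k=1: (−1)^3·6.0000/(6)·0.9538^0·0.3003^4 = -0.008132
d^2_{1,-1}(0.61) = +0.246133 -0.008132 = +0.238001
Attach z-rotation phases: D = e^{-i(1)(4.5671)}·(+0.238001)·e^{-i(-1)(1.7926)} = -0.222144-0.085419i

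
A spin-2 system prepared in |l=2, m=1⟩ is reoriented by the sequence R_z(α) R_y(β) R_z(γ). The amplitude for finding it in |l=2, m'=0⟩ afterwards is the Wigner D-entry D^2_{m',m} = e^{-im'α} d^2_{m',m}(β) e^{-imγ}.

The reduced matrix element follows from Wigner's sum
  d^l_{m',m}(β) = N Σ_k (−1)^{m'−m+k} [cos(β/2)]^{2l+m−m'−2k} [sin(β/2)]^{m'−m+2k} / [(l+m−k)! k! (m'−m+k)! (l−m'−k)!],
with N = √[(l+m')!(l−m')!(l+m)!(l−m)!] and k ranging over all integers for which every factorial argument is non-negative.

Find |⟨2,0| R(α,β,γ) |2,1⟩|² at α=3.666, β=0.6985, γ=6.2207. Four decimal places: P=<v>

P=0.3638

First d^2_{0,1}(β=0.6985), then the phase factors e^{-i(0)α} and e^{-i(1)γ}:
Half-angle: c=0.939630, s=0.342193. N=√(2·2·6·1)=4.898979
The bounds max(0,m−m')=1 and min(l+m,l−m')=2 give 2 terms
  k=1: (−1)^0·4.8990/(2)·0.9396^3·0.3422^1 = +0.695372
  k=2: (−1)^1·4.8990/(2)·0.9396^1·0.3422^3 = -0.092225
d^2_{0,1}(0.6985) = +0.695372 -0.092225 = +0.603147
|D^2_{0,1}|² = |d^2_{0,1}(β)|² = (+0.603147)² = 0.363787 (the z-rotation phases have unit modulus)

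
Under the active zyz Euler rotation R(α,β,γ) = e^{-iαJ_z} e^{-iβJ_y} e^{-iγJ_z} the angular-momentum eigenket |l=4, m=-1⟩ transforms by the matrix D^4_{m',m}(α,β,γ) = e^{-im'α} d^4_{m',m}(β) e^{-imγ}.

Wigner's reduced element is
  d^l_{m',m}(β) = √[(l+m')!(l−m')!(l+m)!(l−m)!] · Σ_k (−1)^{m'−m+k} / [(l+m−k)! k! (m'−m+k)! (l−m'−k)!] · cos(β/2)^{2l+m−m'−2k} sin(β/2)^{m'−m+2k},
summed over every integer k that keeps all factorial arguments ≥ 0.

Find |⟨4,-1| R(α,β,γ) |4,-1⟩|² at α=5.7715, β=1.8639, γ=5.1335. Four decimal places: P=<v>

First d^4_{-1,-1}(β=1.8639), then the phase factors e^{-i(-1)α} and e^{-i(-1)γ}:
c=cos(1.8639/2)=0.596270, s=sin(1.8639/2)=0.802784; N=√[6·120·6·120]=720.000000
k∈{0,1,2,3} keeps every argument non-negative
  k=0: (−1)^0·720.0000/(720)·0.5963^8·0.8028^0 = +0.015979
  k=1: (−1)^1·720.0000/(48)·0.5963^6·0.8028^2 = -0.434455
  k=2: (−1)^2·720.0000/(24)·0.5963^4·0.8028^4 = +1.575025
  k=3: (−1)^3·720.0000/(72)·0.5963^2·0.8028^6 = -0.951652
d^4_{-1,-1}(1.8639) = +0.015979 -0.434455 +1.575025 -0.951652 = +0.204896
|D^4_{-1,-1}|² = |d^4_{-1,-1}(β)|² = (+0.204896)² = 0.041982 (the z-rotation phases have unit modulus)

P=0.0420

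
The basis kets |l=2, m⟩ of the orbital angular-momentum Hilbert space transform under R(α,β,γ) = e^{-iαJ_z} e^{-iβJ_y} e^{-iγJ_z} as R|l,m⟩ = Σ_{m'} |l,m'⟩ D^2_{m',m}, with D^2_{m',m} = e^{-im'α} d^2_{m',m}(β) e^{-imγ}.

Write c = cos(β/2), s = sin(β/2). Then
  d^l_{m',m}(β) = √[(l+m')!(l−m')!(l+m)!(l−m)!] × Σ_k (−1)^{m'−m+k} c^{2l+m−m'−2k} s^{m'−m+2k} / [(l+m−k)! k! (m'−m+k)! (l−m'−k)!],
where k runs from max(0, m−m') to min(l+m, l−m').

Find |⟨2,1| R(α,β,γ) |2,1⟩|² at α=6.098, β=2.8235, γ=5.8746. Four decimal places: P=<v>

D^2_{1,1}(6.098,2.8235,5.8746) = e^{-i·1·6.098}·d^2_{1,1}(2.8235)·e^{-i·1·5.8746}. Compute d first:
With c≡cos(β/2)=0.158377 and s≡sin(β/2)=0.987379, N=[6·1·6·1]^{1/2}=6.000000
The bounds max(0,m−m')=0 and min(l+m,l−m')=1 give 2 terms
  k=0: (−1)^0·6.0000/(6)·0.1584^4·0.9874^0 = +0.000629
  k=1: (−1)^1·6.0000/(2)·0.1584^2·0.9874^2 = -0.073362
d^2_{1,1}(2.8235) = +0.000629 -0.073362 = -0.072733
|D^2_{1,1}|² = |d^2_{1,1}(β)|² = (-0.072733)² = 0.005290 (the z-rotation phases have unit modulus)

P=0.0053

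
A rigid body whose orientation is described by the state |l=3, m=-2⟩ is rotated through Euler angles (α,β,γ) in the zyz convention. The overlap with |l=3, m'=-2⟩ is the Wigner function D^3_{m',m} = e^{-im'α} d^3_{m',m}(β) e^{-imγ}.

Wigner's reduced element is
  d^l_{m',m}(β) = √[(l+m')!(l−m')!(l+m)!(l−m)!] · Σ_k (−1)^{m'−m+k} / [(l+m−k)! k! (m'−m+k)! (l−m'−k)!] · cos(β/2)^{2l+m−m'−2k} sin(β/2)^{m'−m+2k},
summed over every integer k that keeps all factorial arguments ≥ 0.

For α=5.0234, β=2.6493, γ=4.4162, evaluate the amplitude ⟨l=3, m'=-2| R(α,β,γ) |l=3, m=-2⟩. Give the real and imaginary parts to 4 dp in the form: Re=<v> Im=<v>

D^3_{-2,-2}(5.0234,2.6493,4.4162) = e^{-i·-2·5.0234}·d^3_{-2,-2}(2.6493)·e^{-i·-2·4.4162}. Compute d first:
With c≡cos(β/2)=0.243668 and s≡sin(β/2)=0.969859, N=[1·120·1·120]^{1/2}=120.000000
k∈{0,1} keeps every argument non-negative
  k=0: (−1)^0·120.0000/(120)·0.2437^6·0.9699^0 = +0.000209
  k=1: (−1)^1·120.0000/(24)·0.2437^4·0.9699^2 = -0.016580
d^3_{-2,-2}(2.6493) = +0.000209 -0.016580 = -0.016371
Phases: e^{-i·(-2)·5.0234}=-0.812702-0.582680i, e^{-i·(-2)·4.4162}=-0.829615+0.558335i ⇒ D=-0.016363-0.000485i

Re=-0.0164 Im=-0.0005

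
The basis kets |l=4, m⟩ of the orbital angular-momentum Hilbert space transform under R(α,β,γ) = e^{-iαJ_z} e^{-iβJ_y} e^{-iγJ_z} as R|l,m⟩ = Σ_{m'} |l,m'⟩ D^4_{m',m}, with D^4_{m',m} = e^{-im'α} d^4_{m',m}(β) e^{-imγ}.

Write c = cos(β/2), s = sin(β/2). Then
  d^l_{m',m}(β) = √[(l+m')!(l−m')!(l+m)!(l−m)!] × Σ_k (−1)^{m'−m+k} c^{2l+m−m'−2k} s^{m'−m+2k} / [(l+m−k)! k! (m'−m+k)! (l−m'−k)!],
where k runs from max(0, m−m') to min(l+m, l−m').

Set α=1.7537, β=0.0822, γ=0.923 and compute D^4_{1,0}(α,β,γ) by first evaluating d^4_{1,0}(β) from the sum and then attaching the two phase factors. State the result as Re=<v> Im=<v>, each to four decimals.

First d^4_{1,0}(β=0.0822), then the phase factors e^{-i(1)α} and e^{-i(0)γ}:
c=cos(0.0822/2)=0.999156, s=sin(0.0822/2)=0.041088; N=√[120·6·24·24]=643.987578
k: max(0,(0)−(1))=0 … min(4+(0),4−(1))=3
  k=0: (−1)^1·643.9876/(144)·0.9992^7·0.0411^1 = -0.182670
  k=1: (−1)^2·643.9876/(24)·0.9992^5·0.0411^3 = +0.001853
  k=2: (−1)^3·643.9876/(24)·0.9992^3·0.0411^5 = -0.000003
  k=3: (−1)^4·643.9876/(144)·0.9992^1·0.0411^7 = +0.000000
d^4_{1,0}(0.0822) = -0.182670 +0.001853 -0.000003 +0.000000 = -0.180819
D = (-0.181886-0.983320i)·(-0.180819)·(+1.000000+0.000000i) = +0.032888+0.177803i

Re=0.0329 Im=0.1778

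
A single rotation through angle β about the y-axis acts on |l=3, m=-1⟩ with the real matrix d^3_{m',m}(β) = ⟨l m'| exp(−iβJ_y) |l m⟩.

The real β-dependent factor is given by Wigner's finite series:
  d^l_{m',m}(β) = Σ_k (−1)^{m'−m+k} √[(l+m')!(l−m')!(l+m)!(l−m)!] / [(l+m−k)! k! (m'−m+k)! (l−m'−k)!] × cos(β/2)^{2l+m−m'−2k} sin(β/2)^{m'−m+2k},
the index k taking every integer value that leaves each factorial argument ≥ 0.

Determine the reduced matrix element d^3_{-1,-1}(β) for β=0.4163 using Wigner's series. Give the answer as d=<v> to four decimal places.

d^3_{-1,-1}(β=0.4163) via Wigner's sum:
c=cos(0.4163/2)=0.978415, s=sin(0.4163/2)=0.206650; N=√[2·24·2·24]=48.000000
k: max(0,(-1)−(-1))=0 … min(3+(-1),3−(-1))=2
  k=0: (−1)^0·48.0000/(48)·0.9784^6·0.2067^0 = +0.877280
  k=1: (−1)^1·48.0000/(6)·0.9784^4·0.2067^2 = -0.313079
  k=2: (−1)^2·48.0000/(8)·0.9784^2·0.2067^4 = +0.010475
d^3_{-1,-1}(0.4163) = +0.877280 -0.313079 +0.010475 = +0.574676

d=0.5747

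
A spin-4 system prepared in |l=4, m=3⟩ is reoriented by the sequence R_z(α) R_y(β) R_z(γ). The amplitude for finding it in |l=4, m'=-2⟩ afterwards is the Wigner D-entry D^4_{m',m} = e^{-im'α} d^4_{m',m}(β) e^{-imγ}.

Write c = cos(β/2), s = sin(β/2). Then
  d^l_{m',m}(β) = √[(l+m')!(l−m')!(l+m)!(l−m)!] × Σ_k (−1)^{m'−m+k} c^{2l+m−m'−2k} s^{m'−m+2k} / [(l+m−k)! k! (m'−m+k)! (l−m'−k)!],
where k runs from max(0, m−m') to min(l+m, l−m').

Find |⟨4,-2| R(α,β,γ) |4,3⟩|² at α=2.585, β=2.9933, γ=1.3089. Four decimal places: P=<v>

P=0.0715

D^4_{-2,3}(2.585,2.9933,1.3089) = e^{-i·-2·2.585}·d^4_{-2,3}(2.9933)·e^{-i·3·1.3089}. Compute d first:
With c≡cos(β/2)=0.074078 and s≡sin(β/2)=0.997252, N=[2·720·5040·1]^{1/2}=2693.993318
k: max(0,(3)−(-2))=5 … min(4+(3),4−(-2))=6
  k=5: (−1)^0·2693.9933/(240)·0.0741^3·0.9973^5 = +0.004501
  k=6: (−1)^1·2693.9933/(720)·0.0741^1·0.9973^7 = -0.271889
d^4_{-2,3}(2.9933) = +0.004501 -0.271889 = -0.267388
|D^4_{-2,3}|² = |d^4_{-2,3}(β)|² = (-0.267388)² = 0.071496 (the z-rotation phases have unit modulus)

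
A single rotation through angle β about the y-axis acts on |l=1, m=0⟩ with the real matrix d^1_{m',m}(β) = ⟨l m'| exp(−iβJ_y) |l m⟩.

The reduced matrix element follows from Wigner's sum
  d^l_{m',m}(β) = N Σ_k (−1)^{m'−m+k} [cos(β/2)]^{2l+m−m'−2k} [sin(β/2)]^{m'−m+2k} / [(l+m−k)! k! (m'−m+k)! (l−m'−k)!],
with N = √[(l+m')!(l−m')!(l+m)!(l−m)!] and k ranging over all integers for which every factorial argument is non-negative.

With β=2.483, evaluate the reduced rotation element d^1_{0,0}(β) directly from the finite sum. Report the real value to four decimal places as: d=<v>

d=-0.7909

d^1_{0,0}(β=2.483) via Wigner's sum:
With c≡cos(β/2)=0.323377 and s≡sin(β/2)=0.946270, N=[1·1·1·1]^{1/2}=1.000000
k: max(0,(0)−(0))=0 … min(1+(0),1−(0))=1
  k=0: (−1)^0·1.0000/(1)·0.3234^2·0.9463^0 = +0.104573
  k=1: (−1)^1·1.0000/(1)·0.3234^0·0.9463^2 = -0.895427
d^1_{0,0}(2.483) = +0.104573 -0.895427 = -0.790854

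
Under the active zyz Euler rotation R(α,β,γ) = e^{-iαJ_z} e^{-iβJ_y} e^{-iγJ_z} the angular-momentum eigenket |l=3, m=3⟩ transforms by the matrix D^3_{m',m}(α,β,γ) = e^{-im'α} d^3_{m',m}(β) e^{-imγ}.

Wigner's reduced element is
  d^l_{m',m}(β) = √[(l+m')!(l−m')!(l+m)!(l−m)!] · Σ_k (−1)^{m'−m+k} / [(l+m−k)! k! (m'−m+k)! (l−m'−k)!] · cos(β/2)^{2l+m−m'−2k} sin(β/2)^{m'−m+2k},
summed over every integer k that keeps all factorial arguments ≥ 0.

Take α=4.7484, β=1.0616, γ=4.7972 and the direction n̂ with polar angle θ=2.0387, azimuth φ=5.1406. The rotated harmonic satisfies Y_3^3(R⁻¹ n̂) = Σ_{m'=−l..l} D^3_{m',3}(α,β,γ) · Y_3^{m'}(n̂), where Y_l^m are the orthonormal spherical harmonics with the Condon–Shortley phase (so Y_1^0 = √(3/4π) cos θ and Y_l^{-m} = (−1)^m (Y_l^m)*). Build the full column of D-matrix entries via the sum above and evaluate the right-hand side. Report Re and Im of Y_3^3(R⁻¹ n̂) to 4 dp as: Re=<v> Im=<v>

Re=-0.2220 Im=0.1552

Need the full column D^3_{m',3} for m'=−3..3 at α=4.7484, β=1.0616, γ=4.7972.
cos(β/2)=0.862402, sin(β/2)=0.506223
d^3_{-3,3}: single k=6 term ⇒ +0.016829;  D = +0.016649-0.002455i
d^3_{-2,3}: single k=5 term ⇒ +0.070226;  D = +0.012739+0.069061i
d^3_{-1,3}: single k=4 term ⇒ +0.189162;  D = -0.184668+0.040989i
d^3_{0,3}: single k=3 term ⇒ +0.372110;  D = -0.093659-0.360131i
d^3_{1,3}: single k=2 term ⇒ +0.548997;  D = +0.526003-0.157220i
d^3_{2,3}: single k=1 term ⇒ +0.591517;  D = +0.189692+0.560277i
d^3_{3,3}: single k=0 term ⇒ +0.411396;  D = -0.384665+0.145873i
Y_3^{m'}(θ=2.0387,φ=5.1406) and Σ D·Y over m':
  (+0.0166-0.0025i)·(-0.2846-0.0837i)  (+0.0127+0.0691i)·(+0.2406-0.2774i)  (-0.1847+0.0410i)·(+0.0020+0.0045i)  (-0.0937-0.3601i)·(+0.3337+0.0000i)  (+0.5260-0.1572i)·(-0.0020+0.0045i)  (+0.1897+0.5603i)·(+0.2406+0.2774i)  (-0.3847+0.1459i)·(+0.2846-0.0837i)
Y_3^3(R⁻¹ n̂) = -0.221951+0.155242i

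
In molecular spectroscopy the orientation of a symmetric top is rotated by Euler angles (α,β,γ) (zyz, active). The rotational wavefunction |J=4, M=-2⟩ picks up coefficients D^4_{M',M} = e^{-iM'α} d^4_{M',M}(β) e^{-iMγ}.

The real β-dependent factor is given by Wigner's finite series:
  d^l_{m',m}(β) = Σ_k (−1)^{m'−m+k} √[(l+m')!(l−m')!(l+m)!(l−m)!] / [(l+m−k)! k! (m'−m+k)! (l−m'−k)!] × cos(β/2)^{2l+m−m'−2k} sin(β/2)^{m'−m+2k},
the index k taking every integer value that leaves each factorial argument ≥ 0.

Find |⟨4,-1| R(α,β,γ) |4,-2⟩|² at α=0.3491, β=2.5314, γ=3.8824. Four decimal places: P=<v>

P=0.0668

First d^4_{-1,-2}(β=2.5314), then the phase factors e^{-i(-1)α} and e^{-i(-2)γ}:
With c≡cos(β/2)=0.300385 and s≡sin(β/2)=0.953818, N=[6·120·2·720]^{1/2}=1018.233765
k: max(0,(-2)−(-1))=0 … min(4+(-2),4−(-1))=2
  k=0: (−1)^1·1018.2338/(240)·0.3004^7·0.9538^1 = -0.000893
  k=1: (−1)^2·1018.2338/(48)·0.3004^5·0.9538^3 = +0.045019
  k=2: (−1)^3·1018.2338/(72)·0.3004^3·0.9538^5 = -0.302606
d^4_{-1,-2}(2.5314) = -0.000893 +0.045019 -0.302606 = -0.258480
|D^4_{-1,-2}|² = |d^4_{-1,-2}(β)|² = (-0.258480)² = 0.066812 (the z-rotation phases have unit modulus)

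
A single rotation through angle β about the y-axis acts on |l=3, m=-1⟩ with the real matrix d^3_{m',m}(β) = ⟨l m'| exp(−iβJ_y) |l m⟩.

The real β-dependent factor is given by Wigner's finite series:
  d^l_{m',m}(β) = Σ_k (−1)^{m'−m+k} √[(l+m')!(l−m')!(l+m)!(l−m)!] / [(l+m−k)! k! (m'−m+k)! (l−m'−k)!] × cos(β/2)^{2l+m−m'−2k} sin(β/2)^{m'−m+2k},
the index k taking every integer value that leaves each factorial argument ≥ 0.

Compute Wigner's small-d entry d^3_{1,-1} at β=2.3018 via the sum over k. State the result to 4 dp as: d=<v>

d^3_{1,-1}(β=2.3018) via Wigner's sum:
With c≡cos(β/2)=0.407666 and s≡sin(β/2)=0.913131, N=[24·2·2·24]^{1/2}=48.000000
Admissible k: 0..2 (factorial args all ≥0)
  k=0: (−1)^2·48.0000/(8)·0.4077^4·0.9131^2 = +0.138177
  k=1: (−1)^3·48.0000/(6)·0.4077^2·0.9131^4 = -0.924339
  k=2: (−1)^4·48.0000/(48)·0.4077^0·0.9131^6 = +0.579694
d^3_{1,-1}(2.3018) = +0.138177 -0.924339 +0.579694 = -0.206468

d=-0.2065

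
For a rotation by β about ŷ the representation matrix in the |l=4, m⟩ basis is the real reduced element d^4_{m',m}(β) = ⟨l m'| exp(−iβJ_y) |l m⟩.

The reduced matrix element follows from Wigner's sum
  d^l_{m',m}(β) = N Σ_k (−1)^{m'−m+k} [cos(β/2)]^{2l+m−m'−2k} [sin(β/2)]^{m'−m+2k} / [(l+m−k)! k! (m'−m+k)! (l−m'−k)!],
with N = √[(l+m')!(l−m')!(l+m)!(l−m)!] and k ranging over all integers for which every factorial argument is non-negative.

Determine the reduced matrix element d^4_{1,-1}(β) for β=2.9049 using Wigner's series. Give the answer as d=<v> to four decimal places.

d=-0.7506

d^4_{1,-1}(β=2.9049) via Wigner's sum:
Half-angle: c=0.118070, s=0.993005. N=√(120·6·6·120)=720.000000
k: max(0,(-1)−(1))=0 … min(4+(-1),4−(1))=3
  k=0: (−1)^2·720.0000/(72)·0.1181^6·0.9930^2 = +0.000027
  k=1: (−1)^3·720.0000/(24)·0.1181^4·0.9930^4 = -0.005669
  k=2: (−1)^4·720.0000/(48)·0.1181^2·0.9930^6 = +0.200485
  k=3: (−1)^5·720.0000/(720)·0.1181^0·0.9930^8 = -0.945393
d^4_{1,-1}(2.9049) = +0.000027 -0.005669 +0.200485 -0.945393 = -0.750550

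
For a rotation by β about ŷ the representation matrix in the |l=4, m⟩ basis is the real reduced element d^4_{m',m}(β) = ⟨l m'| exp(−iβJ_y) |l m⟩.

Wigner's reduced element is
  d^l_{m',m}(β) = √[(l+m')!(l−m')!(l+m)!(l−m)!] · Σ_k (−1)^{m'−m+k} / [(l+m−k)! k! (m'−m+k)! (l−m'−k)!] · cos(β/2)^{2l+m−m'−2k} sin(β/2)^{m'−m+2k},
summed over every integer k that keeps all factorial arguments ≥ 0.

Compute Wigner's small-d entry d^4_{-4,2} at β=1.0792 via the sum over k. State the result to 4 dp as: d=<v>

d^4_{-4,2}(β=1.0792) via Wigner's sum:
With c≡cos(β/2)=0.857914 and s≡sin(β/2)=0.513793, N=[1·40320·720·2]^{1/2}=7619.763776
k∈{6} keeps every argument non-negative
  k=6: (−1)^0·7619.7638/(1440)·0.8579^2·0.5138^6 = +0.071647
d^4_{-4,2}(1.0792) = +0.071647

d=0.0716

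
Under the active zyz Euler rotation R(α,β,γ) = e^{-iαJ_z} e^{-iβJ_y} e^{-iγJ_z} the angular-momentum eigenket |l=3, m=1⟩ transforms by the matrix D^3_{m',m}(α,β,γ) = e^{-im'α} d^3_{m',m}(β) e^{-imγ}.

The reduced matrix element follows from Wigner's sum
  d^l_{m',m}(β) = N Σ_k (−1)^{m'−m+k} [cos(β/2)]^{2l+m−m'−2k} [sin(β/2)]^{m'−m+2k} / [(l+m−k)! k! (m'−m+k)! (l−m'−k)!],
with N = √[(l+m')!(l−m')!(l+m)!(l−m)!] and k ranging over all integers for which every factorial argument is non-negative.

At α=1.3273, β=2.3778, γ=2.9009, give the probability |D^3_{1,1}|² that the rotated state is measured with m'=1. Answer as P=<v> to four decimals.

First d^3_{1,1}(β=2.3778), then the phase factors e^{-i(1)α} and e^{-i(1)γ}:
With c≡cos(β/2)=0.372681 and s≡sin(β/2)=0.927960, N=[24·2·24·2]^{1/2}=48.000000
The bounds max(0,m−m')=0 and min(l+m,l−m')=2 give 3 terms
  k=0: (−1)^0·48.0000/(48)·0.3727^6·0.9280^0 = +0.002679
  k=1: (−1)^1·48.0000/(6)·0.3727^4·0.9280^2 = -0.132891
  k=2: (−1)^2·48.0000/(8)·0.3727^2·0.9280^4 = +0.617933
d^3_{1,1}(2.3778) = +0.002679 -0.132891 +0.617933 = +0.487721
|D^3_{1,1}|² = |d^3_{1,1}(β)|² = (+0.487721)² = 0.237872 (the z-rotation phases have unit modulus)

P=0.2379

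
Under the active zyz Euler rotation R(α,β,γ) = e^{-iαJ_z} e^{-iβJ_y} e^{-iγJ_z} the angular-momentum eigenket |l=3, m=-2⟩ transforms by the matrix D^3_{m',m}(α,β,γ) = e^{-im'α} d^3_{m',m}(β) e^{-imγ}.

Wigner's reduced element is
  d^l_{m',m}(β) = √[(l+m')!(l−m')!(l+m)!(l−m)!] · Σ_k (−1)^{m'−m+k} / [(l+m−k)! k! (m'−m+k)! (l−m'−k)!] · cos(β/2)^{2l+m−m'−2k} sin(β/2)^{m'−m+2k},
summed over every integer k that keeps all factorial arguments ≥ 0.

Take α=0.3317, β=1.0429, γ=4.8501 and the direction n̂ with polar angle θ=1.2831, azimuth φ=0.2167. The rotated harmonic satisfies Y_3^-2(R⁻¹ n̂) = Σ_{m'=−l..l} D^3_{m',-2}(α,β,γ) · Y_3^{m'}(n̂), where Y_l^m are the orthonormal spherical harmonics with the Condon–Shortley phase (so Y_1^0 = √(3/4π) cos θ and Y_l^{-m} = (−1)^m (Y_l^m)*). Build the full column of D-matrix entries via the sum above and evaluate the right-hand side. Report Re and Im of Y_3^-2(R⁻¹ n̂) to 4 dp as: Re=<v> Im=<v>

Need the full column D^3_{m',-2} for m'=−3..3 at α=0.3317, β=1.0429, γ=4.8501.
cos(β/2)=0.867098, sin(β/2)=0.498138
d^3_{-3,-2}: single k=1 term ⇒ +0.598089;  D = -0.176904-0.571328i
d^3_{-2,-2}: k∈[0..1] ⇒ +0.425019 -0.701361 = -0.276342;  D = +0.163246+0.222970i
d^3_{-1,-2}: k∈[0..1] ⇒ -0.772129 +0.509663 = -0.262466;  D = +0.215562+0.149739i
d^3_{0,-2}: k∈[0..1] ⇒ +0.768302 -0.253569 = +0.514734;  D = -0.495334-0.139983i
d^3_{1,-2}: k∈[0..1] ⇒ -0.509663 +0.084104 = -0.425559;  D = +0.424885-0.023937i
d^3_{2,-2}: k∈[0..1] ⇒ +0.231475 -0.015279 = +0.216196;  D = -0.200128+0.081791i
d^3_{3,-2}: single k=0 term ⇒ -0.065147;  D = +0.048991-0.042941i
Y_3^{m'}(θ=1.2831,φ=0.2167) and Σ D·Y over m':
  (-0.1769-0.5713i)·(+0.2928-0.2227i)  (+0.1632+0.2230i)·(+0.2420-0.1120i)  (+0.2156+0.1497i)·(-0.1808+0.0398i)  (-0.4953-0.1400i)·(-0.2750+0.0000i)  (+0.4249-0.0239i)·(+0.1808+0.0398i)  (-0.2001+0.0818i)·(+0.2420+0.1120i)  (+0.0490-0.0429i)·(-0.2928-0.2227i)
Y_3^-2(R⁻¹ n̂) = -0.026961-0.060597i

Re=-0.0270 Im=-0.0606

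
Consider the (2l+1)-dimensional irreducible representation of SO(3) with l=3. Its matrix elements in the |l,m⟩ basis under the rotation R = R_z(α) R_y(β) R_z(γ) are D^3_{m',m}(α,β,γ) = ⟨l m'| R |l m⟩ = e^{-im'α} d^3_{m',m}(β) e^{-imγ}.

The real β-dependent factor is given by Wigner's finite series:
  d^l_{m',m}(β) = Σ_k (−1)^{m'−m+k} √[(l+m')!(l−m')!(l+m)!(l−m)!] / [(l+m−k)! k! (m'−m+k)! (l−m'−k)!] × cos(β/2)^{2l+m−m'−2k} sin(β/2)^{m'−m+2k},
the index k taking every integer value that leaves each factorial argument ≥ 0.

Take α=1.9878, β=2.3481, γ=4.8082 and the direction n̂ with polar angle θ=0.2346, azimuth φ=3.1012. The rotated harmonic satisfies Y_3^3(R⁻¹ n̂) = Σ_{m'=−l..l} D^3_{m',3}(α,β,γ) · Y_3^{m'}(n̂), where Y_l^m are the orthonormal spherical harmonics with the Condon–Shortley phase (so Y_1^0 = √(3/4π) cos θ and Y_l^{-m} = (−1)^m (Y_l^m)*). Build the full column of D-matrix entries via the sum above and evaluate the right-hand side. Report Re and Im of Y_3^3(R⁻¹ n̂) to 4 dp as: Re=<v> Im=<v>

Re=-0.1842 Im=-0.0971

Need the full column D^3_{m',3} for m'=−3..3 at α=1.9878, β=2.3481, γ=4.8082.
cos(β/2)=0.386419, sin(β/2)=0.922323
d^3_{-3,3}: single k=6 term ⇒ +0.615600;  D = -0.351252-0.505554i
d^3_{-2,3}: single k=5 term ⇒ +0.631757;  D = -0.328364+0.539717i
d^3_{-1,3}: single k=4 term ⇒ +0.418501;  D = +0.414992+0.054074i
d^3_{0,3}: single k=3 term ⇒ +0.202461;  D = -0.057396-0.194155i
d^3_{1,3}: single k=2 term ⇒ +0.073459;  D = -0.055974+0.047573i
d^3_{2,3}: single k=1 term ⇒ +0.019465;  D = +0.017533+0.008455i
d^3_{3,3}: single k=0 term ⇒ +0.003329;  D = +0.000108-0.003328i
Y_3^{m'}(θ=0.2346,φ=3.1012) and Σ D·Y over m':
  (-0.3513-0.5056i)·(-0.0052-0.0006i)  (-0.3284+0.5397i)·(+0.0535+0.0043i)  (+0.4150+0.0541i)·(-0.2800-0.0113i)  (-0.0574-0.1942i)·(+0.6278+0.0000i)  (-0.0560+0.0476i)·(+0.2800-0.0113i)  (+0.0175+0.0085i)·(+0.0535-0.0043i)  (+0.0001-0.0033i)·(+0.0052-0.0006i)
Y_3^3(R⁻¹ n̂) = -0.184181-0.097100i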